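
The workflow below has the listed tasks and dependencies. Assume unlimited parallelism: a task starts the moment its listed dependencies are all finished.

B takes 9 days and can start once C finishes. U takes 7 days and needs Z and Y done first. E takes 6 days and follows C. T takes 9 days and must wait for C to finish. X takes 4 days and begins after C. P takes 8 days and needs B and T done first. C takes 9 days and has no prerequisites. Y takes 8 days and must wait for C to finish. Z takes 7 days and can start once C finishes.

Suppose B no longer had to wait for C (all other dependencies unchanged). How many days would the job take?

26

Before: longest chain C→B→P = 9+9+8 = 26, finish 26.
Without C→B, B's earliest start moves from 9 to 0.
The longest chain is now C→T→P = 9+9+8 = 26, so the job takes 26 days.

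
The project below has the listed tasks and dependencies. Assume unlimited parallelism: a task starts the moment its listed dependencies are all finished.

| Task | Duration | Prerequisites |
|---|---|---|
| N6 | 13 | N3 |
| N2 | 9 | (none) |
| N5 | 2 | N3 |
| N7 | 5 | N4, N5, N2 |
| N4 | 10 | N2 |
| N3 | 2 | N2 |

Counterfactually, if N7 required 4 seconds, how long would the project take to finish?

The binding path is N2→N4→N7 = 9+10+5 = 24; finish at 24 seconds.
N7 lies on that path, so at 4 seconds the path becomes 23 seconds.
New critical path: N2→N3→N6 = 9+2+13 = 24 ⇒ 24 seconds.

24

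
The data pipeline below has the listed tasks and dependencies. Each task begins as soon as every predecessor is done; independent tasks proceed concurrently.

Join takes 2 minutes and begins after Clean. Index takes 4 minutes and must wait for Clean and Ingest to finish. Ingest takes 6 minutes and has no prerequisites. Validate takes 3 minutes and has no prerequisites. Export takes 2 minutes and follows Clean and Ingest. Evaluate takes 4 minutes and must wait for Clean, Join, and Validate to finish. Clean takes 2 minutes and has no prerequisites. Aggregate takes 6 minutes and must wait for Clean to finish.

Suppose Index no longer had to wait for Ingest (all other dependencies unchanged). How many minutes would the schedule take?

Before: longest chain Ingest→Index = 6+4 = 10, finish 10.
Without Ingest→Index, Index's earliest start moves from 6 to 2.
The longest chain is now Ingest→Export = 6+2 = 8, so the schedule takes 8 minutes.

8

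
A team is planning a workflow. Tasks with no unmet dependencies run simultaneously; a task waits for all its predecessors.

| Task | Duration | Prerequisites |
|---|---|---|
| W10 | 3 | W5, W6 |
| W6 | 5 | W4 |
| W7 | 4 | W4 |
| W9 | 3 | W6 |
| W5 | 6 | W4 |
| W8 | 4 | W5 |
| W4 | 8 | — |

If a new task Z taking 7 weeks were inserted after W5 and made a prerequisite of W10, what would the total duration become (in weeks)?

24

Originally the workflow takes 18 weeks.
With Z inserted, W10 now waits for max(W5, W6, Z).
New critical path: W4→W5→Z→W10 = 8+6+7+3 = 24 ⇒ 24 weeks.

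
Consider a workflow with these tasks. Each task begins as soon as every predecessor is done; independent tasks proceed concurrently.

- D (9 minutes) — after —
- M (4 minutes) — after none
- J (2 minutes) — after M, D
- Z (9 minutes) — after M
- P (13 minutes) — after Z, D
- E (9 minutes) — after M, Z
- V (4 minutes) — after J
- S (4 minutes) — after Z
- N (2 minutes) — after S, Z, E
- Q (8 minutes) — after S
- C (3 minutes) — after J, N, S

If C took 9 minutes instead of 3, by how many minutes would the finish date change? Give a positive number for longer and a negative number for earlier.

6

Actual critical path: M→Z→E→N→C = 4+9+9+2+3 = 27 ⇒ 27 minutes.
Since C is critical, the +6 change carries straight to that chain (now 33 minutes).
No other chain overtakes it, so the finish is 33 minutes.
Change in finish: 33 − 27 = +6 minutes.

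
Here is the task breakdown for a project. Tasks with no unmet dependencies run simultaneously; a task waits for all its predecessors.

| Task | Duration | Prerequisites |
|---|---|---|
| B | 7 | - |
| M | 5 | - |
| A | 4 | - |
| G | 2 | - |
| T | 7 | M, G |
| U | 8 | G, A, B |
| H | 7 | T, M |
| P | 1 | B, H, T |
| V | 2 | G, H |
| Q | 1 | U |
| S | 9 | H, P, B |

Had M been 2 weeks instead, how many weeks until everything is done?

The binding path is M→T→H→P→S = 5+7+7+1+9 = 29; finish at 29 weeks.
M is on the critical path; changing it to 2 makes that path 26 weeks.
The critical path is still M→T→H→P→S; finish is now 26 weeks.

26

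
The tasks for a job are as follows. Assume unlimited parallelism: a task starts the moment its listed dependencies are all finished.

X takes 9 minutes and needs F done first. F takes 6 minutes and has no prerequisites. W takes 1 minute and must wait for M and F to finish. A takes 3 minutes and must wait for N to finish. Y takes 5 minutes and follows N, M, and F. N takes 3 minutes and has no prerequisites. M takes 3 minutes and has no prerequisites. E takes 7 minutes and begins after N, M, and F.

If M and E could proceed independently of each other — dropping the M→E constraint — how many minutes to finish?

Original critical path: F→X = 6+9 = 15 ⇒ 15 minutes.
Dropping M→E doesn't change E's earliest start (6); another predecessor still binds.
New critical path: F→X = 6+9 = 15 ⇒ 15 minutes.

15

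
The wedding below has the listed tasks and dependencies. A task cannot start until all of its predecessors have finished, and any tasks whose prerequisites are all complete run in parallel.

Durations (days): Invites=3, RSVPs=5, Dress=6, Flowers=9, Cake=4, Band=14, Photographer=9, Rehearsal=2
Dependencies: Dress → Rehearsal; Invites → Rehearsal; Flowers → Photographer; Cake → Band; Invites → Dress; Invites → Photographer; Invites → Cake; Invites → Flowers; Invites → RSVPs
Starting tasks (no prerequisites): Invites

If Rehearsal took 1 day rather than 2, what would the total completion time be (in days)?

21

As given, the longest chain is Invites→Flowers→Photographer = 3+9+9 = 21, so the finish is 21 days.
Rehearsal is off the critical path — its longest chain is 11 days, giving 10 of slack.
That remains the longest chain; total 21 days.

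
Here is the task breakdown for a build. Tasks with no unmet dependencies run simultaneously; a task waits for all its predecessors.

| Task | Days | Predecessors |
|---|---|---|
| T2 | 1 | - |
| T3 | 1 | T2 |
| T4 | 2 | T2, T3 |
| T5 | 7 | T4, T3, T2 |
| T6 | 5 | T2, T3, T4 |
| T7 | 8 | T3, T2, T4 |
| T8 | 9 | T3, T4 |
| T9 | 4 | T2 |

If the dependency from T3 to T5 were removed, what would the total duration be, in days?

13

Before: longest chain T2→T3→T4→T8 = 1+1+2+9 = 13, finish 13.
Dropping T3→T5 doesn't change T5's earliest start (4); another predecessor still binds.
After: T2→T3→T4→T8 = 1+1+2+9 = 13 → 13 days.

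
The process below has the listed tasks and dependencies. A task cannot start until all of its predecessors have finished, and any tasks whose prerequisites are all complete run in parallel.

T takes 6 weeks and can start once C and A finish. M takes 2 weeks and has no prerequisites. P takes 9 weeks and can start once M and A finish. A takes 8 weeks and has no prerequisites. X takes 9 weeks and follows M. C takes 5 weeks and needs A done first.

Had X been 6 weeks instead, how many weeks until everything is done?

Actual critical path: A→C→T = 8+5+6 = 19 ⇒ 19 weeks.
The longest path through X is only 11 weeks, so X has float 8.
No other chain overtakes it, so the finish is 19 weeks.

19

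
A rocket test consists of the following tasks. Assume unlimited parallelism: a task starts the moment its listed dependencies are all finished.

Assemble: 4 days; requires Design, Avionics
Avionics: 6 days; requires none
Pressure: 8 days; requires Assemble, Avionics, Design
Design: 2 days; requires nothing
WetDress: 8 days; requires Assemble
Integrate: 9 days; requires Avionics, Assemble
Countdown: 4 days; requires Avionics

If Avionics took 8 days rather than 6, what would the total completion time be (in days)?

Critical path before the change: Avionics→Assemble→Integrate = 6+4+9 = 19 giving 19 days.
Avionics lies on that path, so at 8 days the path becomes 21 days.
No other chain overtakes it, so the finish is 21 days.

21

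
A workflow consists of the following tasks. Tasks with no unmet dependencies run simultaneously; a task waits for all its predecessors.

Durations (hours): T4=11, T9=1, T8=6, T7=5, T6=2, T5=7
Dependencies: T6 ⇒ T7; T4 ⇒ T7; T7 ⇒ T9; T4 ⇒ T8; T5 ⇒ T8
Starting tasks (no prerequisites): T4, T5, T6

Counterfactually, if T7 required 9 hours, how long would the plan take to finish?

21

Actual critical path: T4→T7→T9 = 11+5+1 = 17 ⇒ 17 hours.
T7 lies on that path, so at 9 hours the path becomes 21 hours.
No other chain overtakes it, so the finish is 21 hours.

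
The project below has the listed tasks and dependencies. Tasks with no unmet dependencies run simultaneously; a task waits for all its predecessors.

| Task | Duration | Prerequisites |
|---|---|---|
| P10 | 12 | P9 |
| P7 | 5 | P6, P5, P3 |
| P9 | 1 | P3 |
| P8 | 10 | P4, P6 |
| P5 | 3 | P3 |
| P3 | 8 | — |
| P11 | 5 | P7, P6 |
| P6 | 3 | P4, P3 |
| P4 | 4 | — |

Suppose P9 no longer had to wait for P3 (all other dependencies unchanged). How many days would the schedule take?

21

With the dependency in place, P3→P5→P7→P11 = 8+3+5+5 = 21 sets the finish at 21 days.
Without P3→P9, P9's earliest start moves from 8 to 0.
New critical path: P3→P5→P7→P11 = 8+3+5+5 = 21 ⇒ 21 days.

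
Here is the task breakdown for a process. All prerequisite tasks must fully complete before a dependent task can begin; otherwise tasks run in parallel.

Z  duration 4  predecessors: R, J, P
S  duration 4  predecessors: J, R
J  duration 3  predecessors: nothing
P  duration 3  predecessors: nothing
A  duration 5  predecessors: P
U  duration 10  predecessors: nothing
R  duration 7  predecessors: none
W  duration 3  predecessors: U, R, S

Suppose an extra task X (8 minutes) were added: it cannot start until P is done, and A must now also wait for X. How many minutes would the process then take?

16

Originally the process takes 14 minutes.
With X inserted, A now waits for max(P, X).
New critical path: P→X→A = 3+8+5 = 16 ⇒ 16 minutes.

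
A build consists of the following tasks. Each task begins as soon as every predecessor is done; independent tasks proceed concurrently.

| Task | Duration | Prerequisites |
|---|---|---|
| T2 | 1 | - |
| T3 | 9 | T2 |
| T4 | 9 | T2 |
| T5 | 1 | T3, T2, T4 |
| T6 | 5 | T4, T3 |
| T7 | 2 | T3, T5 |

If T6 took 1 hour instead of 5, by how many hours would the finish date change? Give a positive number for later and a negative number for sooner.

-2

Baseline: T2→T3→T6 = 1+9+5 = 15 → 15 hours.
T6 is on the critical path; changing it to 1 makes that path 11 hours.
New critical path: T2→T3→T5→T7 = 1+9+1+2 = 13 ⇒ 13 hours.
Change in finish: 13 − 15 = -2 hours.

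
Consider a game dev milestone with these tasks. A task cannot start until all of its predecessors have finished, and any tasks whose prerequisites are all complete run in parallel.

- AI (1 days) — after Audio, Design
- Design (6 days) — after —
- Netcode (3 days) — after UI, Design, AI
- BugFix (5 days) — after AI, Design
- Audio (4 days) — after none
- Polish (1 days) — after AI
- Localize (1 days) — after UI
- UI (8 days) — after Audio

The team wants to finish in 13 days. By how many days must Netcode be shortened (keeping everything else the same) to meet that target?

2

Current finish: 15 days; target: 13.
Netcode is on every critical path, so each day cut from Netcode cuts the finish by one (this holds down to a finish of 13).
Need 15 − 13 = 2 days off Netcode → Netcode becomes 1 day, finish becomes 13.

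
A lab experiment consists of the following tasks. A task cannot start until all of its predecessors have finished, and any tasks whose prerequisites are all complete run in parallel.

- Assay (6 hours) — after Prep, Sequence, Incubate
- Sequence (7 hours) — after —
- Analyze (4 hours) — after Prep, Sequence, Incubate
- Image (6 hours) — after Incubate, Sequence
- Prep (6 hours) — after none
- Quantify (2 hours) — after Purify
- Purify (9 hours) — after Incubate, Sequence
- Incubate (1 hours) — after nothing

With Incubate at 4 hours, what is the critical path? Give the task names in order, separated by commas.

As given, the longest chain is Sequence→Purify→Quantify = 7+9+2 = 18, so the finish is 18 hours.
Incubate is off the critical path — its longest chain is 12 hours, giving 6 of slack.
That remains the longest chain; total 18 hours.

Sequence, Purify, Quantify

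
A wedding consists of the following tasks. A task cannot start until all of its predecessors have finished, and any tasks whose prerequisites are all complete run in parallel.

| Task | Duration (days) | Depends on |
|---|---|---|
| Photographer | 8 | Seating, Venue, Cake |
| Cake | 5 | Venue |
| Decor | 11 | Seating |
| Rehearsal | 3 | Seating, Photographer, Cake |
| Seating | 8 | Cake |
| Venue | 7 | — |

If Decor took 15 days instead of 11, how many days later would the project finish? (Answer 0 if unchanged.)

Baseline: Venue→Cake→Seating→Decor = 7+5+8+11 = 31 → 31 days.
Decor lies on that path, so at 15 days the path becomes 35 days.
The critical path is still Venue→Cake→Seating→Decor; finish is now 35 days.
Change in finish: 35 − 31 = +4 days.

4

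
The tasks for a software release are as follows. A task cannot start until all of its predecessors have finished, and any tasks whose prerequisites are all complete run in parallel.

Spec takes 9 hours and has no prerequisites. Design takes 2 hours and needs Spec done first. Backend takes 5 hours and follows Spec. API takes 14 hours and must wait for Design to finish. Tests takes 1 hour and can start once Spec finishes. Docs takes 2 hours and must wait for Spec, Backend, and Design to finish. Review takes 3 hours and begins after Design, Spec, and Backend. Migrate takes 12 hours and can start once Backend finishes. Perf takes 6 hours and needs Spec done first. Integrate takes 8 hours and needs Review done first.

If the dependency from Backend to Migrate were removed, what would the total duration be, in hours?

25

With the dependency in place, Spec→Backend→Migrate = 9+5+12 = 26 sets the finish at 26 hours.
Without Backend→Migrate, Migrate's earliest start moves from 14 to 0.
The longest chain is now Spec→Design→API = 9+2+14 = 25, so the schedule takes 25 hours.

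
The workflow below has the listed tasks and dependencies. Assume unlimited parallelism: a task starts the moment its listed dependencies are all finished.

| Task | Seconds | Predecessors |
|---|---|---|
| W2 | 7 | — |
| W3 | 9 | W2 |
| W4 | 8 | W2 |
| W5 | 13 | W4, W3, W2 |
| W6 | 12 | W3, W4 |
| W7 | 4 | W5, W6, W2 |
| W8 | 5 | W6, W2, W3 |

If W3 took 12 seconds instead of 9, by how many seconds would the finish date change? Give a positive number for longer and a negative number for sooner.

3

Critical path before the change: W2→W3→W5→W7 = 7+9+13+4 = 33 giving 33 seconds.
Since W3 is critical, the +3 change carries straight to that chain (now 36 seconds).
That remains the longest chain; total 36 seconds.
Change in finish: 36 − 33 = +3 seconds.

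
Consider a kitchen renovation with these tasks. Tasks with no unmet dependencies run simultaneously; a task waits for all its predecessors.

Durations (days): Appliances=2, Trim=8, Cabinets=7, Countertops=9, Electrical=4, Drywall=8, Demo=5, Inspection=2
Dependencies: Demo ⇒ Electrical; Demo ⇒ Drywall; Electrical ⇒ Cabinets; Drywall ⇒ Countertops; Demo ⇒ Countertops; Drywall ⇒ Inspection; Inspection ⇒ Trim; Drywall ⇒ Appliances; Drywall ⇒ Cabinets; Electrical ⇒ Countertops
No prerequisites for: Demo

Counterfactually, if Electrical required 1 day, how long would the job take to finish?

Baseline: Demo→Drywall→Inspection→Trim = 5+8+2+8 = 23 → 23 days.
Electrical has 5 days of float (longest path through it is 18).
The critical path is still Demo→Drywall→Inspection→Trim; finish is now 23 days.

23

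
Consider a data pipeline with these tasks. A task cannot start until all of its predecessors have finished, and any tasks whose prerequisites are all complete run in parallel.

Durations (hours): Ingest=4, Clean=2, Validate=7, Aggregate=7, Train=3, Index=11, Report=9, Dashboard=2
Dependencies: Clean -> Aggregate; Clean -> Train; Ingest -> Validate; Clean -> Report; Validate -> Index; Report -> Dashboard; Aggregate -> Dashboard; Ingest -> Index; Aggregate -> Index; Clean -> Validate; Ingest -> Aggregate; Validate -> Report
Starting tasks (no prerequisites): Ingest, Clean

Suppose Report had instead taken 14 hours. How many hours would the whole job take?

The binding path is Ingest→Validate→Report→Dashboard = 4+7+9+2 = 22; finish at 22 hours.
Report is on the critical path; changing it to 14 makes that path 27 hours.
No other chain overtakes it, so the finish is 27 hours.

27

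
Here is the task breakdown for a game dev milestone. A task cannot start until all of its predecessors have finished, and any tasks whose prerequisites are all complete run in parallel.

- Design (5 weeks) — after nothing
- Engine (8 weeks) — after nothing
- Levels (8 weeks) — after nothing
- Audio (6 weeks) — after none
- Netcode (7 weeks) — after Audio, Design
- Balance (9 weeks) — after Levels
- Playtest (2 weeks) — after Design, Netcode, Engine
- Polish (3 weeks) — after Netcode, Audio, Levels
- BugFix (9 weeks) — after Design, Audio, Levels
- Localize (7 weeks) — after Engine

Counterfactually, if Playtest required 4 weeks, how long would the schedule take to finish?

17

As given, the longest chain is Levels→Balance = 8+9 = 17, so the finish is 17 weeks.
The longest path through Playtest is only 15 weeks, so Playtest has float 2.
The critical path is still Levels→Balance; finish is now 17 weeks.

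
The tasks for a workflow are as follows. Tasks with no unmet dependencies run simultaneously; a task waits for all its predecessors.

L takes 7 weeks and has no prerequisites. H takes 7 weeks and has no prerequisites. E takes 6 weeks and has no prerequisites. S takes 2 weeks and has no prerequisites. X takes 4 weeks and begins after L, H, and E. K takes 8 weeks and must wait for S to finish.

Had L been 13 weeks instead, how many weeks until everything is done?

17

Actual critical path: L→X = 7+4 = 11 ⇒ 11 weeks.
L is on the critical path; changing it to 13 makes that path 17 weeks.
No other chain overtakes it, so the finish is 17 weeks.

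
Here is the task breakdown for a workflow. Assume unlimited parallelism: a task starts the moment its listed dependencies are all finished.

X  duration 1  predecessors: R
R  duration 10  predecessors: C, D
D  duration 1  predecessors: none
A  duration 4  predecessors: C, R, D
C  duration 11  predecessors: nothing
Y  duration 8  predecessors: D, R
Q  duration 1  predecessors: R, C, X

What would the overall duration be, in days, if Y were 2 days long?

25

Baseline: C→R→Y = 11+10+8 = 29 → 29 days.
Since Y is critical, the -6 change carries straight to that chain (now 23 days).
The binding chain switches to C→R→A = 11+10+4 = 25; finish 25 days.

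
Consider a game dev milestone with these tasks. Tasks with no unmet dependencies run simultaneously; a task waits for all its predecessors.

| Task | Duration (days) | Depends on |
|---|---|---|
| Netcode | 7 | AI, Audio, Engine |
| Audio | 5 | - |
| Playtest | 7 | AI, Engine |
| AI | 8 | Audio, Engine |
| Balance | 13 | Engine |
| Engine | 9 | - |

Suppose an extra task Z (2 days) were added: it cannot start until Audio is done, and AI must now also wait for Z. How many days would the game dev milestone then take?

24

Originally the game dev milestone takes 24 days.
With Z inserted, AI now waits for max(Audio, Engine, Z).
New critical path: Engine→AI→Netcode = 9+8+7 = 24 ⇒ 24 days.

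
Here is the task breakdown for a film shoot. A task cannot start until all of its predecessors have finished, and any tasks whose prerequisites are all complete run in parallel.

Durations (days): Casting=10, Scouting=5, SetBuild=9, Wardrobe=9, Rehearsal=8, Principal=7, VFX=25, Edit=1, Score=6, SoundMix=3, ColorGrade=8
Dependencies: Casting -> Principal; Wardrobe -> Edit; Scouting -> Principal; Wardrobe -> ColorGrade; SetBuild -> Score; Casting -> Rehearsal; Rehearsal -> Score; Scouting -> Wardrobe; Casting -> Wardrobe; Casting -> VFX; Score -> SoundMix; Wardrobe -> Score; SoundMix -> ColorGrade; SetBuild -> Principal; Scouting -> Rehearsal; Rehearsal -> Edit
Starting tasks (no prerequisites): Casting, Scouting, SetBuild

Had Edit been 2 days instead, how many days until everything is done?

36

Actual critical path: Casting→Wardrobe→Score→SoundMix→ColorGrade = 10+9+6+3+8 = 36 ⇒ 36 days.
Edit is off the critical path — its longest chain is 20 days, giving 16 of slack.
That remains the longest chain; total 36 days.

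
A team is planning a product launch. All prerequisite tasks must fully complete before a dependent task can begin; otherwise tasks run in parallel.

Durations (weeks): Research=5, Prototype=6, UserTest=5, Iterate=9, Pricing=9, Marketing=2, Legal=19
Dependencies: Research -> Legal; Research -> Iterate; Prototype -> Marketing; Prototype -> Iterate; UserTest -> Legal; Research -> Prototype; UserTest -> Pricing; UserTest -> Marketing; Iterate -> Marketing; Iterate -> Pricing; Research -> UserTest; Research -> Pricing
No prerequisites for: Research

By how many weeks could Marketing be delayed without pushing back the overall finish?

7

Research→Prototype→Iterate→Pricing = 5+6+9+9 = 29 sets the makespan at 29 weeks.
The longest chain containing Marketing totals 22 weeks.
So Marketing can slip 29 − 22 = 7 weeks.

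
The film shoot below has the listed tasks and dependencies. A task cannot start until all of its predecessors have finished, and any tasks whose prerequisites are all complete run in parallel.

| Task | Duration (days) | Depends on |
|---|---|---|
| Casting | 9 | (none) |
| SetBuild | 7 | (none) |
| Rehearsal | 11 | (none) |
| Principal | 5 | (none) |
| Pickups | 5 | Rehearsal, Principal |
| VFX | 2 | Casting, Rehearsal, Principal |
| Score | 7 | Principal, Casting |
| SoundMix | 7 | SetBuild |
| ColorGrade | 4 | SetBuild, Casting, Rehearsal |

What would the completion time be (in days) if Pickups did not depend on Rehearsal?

16

Before: longest chain Casting→Score = 9+7 = 16, finish 16.
Without Rehearsal→Pickups, Pickups's earliest start moves from 11 to 5.
After: Casting→Score = 9+7 = 16 → 16 days.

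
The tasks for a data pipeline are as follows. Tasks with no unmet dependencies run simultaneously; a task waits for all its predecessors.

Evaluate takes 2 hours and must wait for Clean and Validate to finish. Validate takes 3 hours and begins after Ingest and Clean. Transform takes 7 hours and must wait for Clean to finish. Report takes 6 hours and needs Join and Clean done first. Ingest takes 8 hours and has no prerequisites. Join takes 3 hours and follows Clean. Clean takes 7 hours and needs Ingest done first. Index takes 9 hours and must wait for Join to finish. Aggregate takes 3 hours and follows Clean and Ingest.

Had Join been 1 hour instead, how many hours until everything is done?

25

Critical path before the change: Ingest→Clean→Join→Index = 8+7+3+9 = 27 giving 27 hours.
Join is on the critical path; changing it to 1 makes that path 25 hours.
The critical path is still Ingest→Clean→Join→Index; finish is now 25 hours.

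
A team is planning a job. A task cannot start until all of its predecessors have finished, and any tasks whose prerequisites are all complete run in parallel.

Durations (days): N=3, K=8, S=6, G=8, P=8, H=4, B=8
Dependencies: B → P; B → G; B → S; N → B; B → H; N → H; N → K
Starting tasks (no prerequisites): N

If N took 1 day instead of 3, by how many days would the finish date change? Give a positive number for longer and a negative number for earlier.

-2

Actual critical path: N→B→P = 3+8+8 = 19 ⇒ 19 days.
Since N is critical, the -2 change carries straight to that chain (now 17 days).
No other chain overtakes it, so the finish is 17 days.
Change in finish: 17 − 19 = -2 days.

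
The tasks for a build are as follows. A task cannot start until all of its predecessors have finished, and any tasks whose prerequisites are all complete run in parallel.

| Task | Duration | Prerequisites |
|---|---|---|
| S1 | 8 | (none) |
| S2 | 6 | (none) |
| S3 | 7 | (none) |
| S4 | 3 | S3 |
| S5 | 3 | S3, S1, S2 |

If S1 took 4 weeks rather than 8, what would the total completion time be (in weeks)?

The binding path is S1→S5 = 8+3 = 11; finish at 11 weeks.
Since S1 is critical, the -4 change carries straight to that chain (now 7 weeks).
The binding chain switches to S3→S4 = 7+3 = 10; finish 10 weeks.

10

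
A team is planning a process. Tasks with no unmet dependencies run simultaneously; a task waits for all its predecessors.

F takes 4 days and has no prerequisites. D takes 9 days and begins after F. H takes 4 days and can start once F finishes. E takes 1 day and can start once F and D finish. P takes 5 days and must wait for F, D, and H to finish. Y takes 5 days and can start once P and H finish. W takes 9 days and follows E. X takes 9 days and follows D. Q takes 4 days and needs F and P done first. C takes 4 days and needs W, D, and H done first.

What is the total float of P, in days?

4

F→D→E→W→C = 4+9+1+9+4 = 27 sets the makespan at 27 days.
P finishes as early as 18 and must finish by 22.
Slack of P = 17 − 13 = 4 days.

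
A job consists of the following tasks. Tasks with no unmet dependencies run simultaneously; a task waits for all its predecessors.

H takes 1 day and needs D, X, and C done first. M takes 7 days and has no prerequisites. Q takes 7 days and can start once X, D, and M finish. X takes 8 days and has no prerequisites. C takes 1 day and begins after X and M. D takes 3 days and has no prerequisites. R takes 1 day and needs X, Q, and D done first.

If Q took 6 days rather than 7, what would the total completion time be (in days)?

The binding path is X→Q→R = 8+7+1 = 16; finish at 16 days.
Q is on the critical path; changing it to 6 makes that path 15 days.
The critical path is still X→Q→R; finish is now 15 days.

15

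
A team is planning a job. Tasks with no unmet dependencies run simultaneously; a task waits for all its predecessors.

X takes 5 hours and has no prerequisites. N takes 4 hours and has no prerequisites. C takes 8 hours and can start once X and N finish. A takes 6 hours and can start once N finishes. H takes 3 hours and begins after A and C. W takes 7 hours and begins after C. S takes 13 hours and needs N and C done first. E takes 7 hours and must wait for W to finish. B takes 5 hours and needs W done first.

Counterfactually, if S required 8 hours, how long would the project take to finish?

The binding path is X→C→W→E = 5+8+7+7 = 27; finish at 27 hours.
The longest path through S is only 26 hours, so S has float 1.
No other chain overtakes it, so the finish is 27 hours.

27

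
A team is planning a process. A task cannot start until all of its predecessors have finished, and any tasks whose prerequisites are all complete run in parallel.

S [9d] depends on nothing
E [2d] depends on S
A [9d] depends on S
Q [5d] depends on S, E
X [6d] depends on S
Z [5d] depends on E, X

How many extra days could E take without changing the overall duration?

S→X→Z = 9+6+5 = 20 sets the makespan at 20 days.
The longest chain containing E totals 16 days.
So E can slip 15 − 11 = 4 days.

4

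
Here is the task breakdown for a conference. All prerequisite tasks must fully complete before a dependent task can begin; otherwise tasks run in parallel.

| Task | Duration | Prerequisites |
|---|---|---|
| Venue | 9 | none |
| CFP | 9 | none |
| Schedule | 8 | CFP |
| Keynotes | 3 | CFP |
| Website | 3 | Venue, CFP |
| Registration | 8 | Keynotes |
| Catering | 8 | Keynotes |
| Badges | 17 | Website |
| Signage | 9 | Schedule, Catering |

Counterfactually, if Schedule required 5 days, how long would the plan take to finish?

29

Critical path before the change: Venue→Website→Badges = 9+3+17 = 29 giving 29 days.
Schedule is off the critical path — its longest chain is 26 days, giving 3 of slack.
That remains the longest chain; total 29 days.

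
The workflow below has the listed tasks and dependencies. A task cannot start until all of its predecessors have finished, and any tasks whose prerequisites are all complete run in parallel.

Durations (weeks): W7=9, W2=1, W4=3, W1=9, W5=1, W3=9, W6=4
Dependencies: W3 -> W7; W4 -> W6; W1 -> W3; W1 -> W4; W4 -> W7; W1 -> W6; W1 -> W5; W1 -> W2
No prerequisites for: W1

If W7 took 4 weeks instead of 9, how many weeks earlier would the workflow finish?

Critical path before the change: W1→W3→W7 = 9+9+9 = 27 giving 27 weeks.
W7 lies on that path, so at 4 weeks the path becomes 22 weeks.
That remains the longest chain; total 22 weeks.
Change in finish: 22 − 27 = -5 weeks.

5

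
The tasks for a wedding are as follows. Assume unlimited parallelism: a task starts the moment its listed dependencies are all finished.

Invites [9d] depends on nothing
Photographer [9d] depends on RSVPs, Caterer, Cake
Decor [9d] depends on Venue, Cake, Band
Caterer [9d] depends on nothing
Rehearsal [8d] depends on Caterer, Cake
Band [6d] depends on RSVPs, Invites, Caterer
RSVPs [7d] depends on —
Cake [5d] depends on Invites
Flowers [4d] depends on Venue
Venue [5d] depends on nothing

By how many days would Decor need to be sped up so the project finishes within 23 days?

1

Current finish: 24 days; target: 23.
Decor is on every critical path, so each day cut from Decor cuts the finish by one (this holds down to a finish of 23).
Need 24 − 23 = 1 day off Decor → Decor becomes 8 days, finish becomes 23.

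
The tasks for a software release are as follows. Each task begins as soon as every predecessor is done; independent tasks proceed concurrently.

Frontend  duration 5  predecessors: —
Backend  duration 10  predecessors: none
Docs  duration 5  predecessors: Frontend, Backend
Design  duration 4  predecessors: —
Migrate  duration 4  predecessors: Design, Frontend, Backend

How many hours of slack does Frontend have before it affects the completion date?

5

Backend→Docs = 10+5 = 15 sets the makespan at 15 hours.
The longest chain containing Frontend totals 10 hours.
Slack of Frontend = 5 − 0 = 5 hours.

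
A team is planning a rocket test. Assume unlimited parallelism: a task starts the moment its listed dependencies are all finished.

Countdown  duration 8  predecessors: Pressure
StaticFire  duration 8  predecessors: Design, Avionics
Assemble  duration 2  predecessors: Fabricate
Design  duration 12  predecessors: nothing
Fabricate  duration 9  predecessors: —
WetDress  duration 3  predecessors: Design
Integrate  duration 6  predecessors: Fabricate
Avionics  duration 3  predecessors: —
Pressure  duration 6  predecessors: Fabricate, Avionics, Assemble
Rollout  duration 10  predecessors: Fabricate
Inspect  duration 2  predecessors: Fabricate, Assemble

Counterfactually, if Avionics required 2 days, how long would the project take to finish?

25

Critical path before the change: Fabricate→Assemble→Pressure→Countdown = 9+2+6+8 = 25 giving 25 days.
Avionics has 8 days of float (longest path through it is 17).
That remains the longest chain; total 25 days.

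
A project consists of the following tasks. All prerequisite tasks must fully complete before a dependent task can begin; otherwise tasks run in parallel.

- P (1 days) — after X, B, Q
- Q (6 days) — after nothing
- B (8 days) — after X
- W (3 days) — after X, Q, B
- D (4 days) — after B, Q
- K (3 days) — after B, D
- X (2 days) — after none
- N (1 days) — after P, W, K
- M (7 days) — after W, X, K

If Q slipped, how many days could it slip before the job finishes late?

4

X→B→D→K→M = 2+8+4+3+7 = 24 sets the makespan at 24 days.
The longest chain containing Q totals 20 days.
So Q can slip 10 − 6 = 4 days.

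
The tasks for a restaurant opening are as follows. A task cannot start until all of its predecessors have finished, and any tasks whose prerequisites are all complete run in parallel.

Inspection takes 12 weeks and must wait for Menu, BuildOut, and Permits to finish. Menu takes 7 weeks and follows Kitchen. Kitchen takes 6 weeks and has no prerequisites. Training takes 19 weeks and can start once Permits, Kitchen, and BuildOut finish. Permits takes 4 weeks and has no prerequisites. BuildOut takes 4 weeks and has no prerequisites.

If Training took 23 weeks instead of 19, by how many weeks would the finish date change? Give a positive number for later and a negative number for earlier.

Actual critical path: Kitchen→Training = 6+19 = 25 ⇒ 25 weeks.
Since Training is critical, the +4 change carries straight to that chain (now 29 weeks).
The critical path is still Kitchen→Training; finish is now 29 weeks.
Change in finish: 29 − 25 = +4 weeks.

4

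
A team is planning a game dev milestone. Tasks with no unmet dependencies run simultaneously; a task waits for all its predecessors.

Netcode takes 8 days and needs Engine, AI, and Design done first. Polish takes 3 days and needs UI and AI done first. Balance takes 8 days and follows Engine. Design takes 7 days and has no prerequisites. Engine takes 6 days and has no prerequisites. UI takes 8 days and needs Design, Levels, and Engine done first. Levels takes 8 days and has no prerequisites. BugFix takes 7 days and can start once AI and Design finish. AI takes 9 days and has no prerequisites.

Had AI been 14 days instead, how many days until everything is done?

22

As given, the longest chain is Levels→UI→Polish = 8+8+3 = 19, so the finish is 19 days.
AI is off the critical path — its longest chain is 17 days, giving 2 of slack.
The binding chain switches to AI→Netcode = 14+8 = 22; finish 22 days.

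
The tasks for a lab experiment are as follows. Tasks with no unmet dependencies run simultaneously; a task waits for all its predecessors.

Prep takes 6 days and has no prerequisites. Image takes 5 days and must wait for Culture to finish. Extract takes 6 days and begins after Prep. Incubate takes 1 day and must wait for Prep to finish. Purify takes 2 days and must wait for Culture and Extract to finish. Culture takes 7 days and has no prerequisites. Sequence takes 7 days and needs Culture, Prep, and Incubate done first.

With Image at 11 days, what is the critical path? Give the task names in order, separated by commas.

Culture, Image

Baseline: Prep→Incubate→Sequence = 6+1+7 = 14 → 14 days.
The longest path through Image is only 12 days, so Image has float 2.
New critical path: Culture→Image = 7+11 = 18 ⇒ 18 days.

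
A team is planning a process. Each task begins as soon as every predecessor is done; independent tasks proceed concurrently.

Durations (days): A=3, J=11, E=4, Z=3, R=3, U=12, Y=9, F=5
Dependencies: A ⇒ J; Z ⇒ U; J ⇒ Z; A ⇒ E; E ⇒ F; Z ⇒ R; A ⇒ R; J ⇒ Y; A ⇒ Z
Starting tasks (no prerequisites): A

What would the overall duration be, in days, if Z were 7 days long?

Baseline: A→J→Z→U = 3+11+3+12 = 29 → 29 days.
Z is on the critical path; changing it to 7 makes that path 33 days.
That remains the longest chain; total 33 days.

33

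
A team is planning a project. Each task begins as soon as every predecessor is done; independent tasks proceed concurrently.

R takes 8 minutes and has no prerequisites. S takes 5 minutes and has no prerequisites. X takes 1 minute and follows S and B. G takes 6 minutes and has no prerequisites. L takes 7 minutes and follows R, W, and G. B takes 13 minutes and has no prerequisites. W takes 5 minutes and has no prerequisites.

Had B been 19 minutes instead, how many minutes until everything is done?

Critical path before the change: R→L = 8+7 = 15 giving 15 minutes.
B is off the critical path — its longest chain is 14 minutes, giving 1 of slack.
New critical path: B→X = 19+1 = 20 ⇒ 20 minutes.

20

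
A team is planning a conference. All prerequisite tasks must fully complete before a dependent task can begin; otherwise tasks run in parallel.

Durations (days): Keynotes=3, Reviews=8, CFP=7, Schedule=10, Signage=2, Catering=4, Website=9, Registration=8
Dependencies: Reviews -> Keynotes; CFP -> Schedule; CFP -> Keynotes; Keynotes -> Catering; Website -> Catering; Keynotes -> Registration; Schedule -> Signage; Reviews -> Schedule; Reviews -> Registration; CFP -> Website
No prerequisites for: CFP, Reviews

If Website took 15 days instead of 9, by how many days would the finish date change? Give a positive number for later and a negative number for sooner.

6

Baseline: CFP→Website→Catering = 7+9+4 = 20 → 20 days.
Website is on the critical path; changing it to 15 makes that path 26 days.
No other chain overtakes it, so the finish is 26 days.
Change in finish: 26 − 20 = +6 days.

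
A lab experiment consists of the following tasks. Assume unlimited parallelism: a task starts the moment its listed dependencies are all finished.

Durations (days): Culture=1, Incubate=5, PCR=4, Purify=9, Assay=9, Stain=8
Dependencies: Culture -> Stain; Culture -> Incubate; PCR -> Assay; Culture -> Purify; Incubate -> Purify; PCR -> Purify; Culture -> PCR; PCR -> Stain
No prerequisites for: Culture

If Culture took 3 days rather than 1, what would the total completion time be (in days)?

Actual critical path: Culture→Incubate→Purify = 1+5+9 = 15 ⇒ 15 days.
Culture lies on that path, so at 3 days the path becomes 17 days.
No other chain overtakes it, so the finish is 17 days.

17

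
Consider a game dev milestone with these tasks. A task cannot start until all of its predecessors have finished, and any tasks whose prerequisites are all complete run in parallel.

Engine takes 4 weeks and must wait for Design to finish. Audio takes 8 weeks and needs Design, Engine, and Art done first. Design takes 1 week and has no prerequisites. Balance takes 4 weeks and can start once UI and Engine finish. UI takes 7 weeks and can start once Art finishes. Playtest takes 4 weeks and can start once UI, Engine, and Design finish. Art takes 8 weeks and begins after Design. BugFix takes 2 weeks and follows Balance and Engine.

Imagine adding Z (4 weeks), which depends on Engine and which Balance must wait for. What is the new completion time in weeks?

Originally the plan takes 22 weeks.
With Z inserted, Balance now waits for max(UI, Engine, Z).
New critical path: Design→Art→UI→Balance→BugFix = 1+8+7+4+2 = 22 ⇒ 22 weeks.

22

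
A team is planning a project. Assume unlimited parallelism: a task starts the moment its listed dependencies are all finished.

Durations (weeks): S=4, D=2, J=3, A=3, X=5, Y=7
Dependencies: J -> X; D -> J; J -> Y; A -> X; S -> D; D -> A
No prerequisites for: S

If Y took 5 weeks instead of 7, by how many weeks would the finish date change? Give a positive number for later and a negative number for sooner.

As given, the longest chain is S→D→J→Y = 4+2+3+7 = 16, so the finish is 16 weeks.
Y lies on that path, so at 5 weeks the path becomes 14 weeks.
New critical path: S→D→J→X = 4+2+3+5 = 14 ⇒ 14 weeks.
Change in finish: 14 − 16 = -2 weeks.

-2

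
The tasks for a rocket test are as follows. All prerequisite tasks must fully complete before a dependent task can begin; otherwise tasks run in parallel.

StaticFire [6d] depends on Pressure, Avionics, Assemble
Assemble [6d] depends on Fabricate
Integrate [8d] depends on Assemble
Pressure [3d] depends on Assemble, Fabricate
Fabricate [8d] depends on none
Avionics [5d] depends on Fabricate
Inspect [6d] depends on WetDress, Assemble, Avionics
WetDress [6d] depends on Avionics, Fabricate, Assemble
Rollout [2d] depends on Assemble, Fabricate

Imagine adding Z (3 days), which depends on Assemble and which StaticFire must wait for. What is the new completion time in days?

Originally the job takes 26 days.
With Z inserted, StaticFire now waits for max(Pressure, Avionics, Assemble, Z).
New critical path: Fabricate→Assemble→WetDress→Inspect = 8+6+6+6 = 26 ⇒ 26 days.

26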